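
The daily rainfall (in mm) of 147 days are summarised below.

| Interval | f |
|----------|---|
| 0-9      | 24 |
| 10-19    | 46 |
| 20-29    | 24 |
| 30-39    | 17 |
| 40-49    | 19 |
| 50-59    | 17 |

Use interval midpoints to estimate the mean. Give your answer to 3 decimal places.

25.316

Midpoints: 4.5, 14.5, 24.5, 34.5, 44.5, 54.5
Σfm = 24×4.5 + 46×14.5 + 24×24.5 + 17×34.5 + 19×44.5 + 17×54.5 = 3721.5
n = Σf = 147
Mean = 3721.5 / 147 = 25.3163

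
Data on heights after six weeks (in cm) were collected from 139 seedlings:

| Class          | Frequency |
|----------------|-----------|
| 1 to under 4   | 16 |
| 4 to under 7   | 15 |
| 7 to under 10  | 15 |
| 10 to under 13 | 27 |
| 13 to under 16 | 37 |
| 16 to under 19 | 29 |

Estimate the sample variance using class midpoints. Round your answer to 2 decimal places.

Midpoints: 2.5, 5.5, 8.5, 11.5, 14.5, 17.5
n = 139, Σfm = 1604.5, mean = 11.5432
Σfm² = 21868.75
Σf(m − x̄)² = Σfm² − (Σfm)²/n = 21868.75 − 1604.5²/139 = 3347.7410
Sample variance = 3347.7410 / 138 = 24.2590

24.26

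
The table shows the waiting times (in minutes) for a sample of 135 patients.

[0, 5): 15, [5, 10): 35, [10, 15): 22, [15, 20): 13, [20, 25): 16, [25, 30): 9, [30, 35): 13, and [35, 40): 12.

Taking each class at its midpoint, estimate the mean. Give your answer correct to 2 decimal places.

16.91

Midpoints: 2.5, 7.5, 12.5, 17.5, 22.5, 27.5, 32.5, 37.5
Σfm = 15×2.5 + 35×7.5 + 22×12.5 + 13×17.5 + 16×22.5 + 9×27.5 + 13×32.5 + 12×37.5 = 2282.5
n = Σf = 135
Mean = 2282.5 / 135 = 16.9074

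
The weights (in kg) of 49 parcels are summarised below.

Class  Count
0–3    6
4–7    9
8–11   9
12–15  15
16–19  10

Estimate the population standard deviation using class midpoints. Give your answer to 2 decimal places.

5.24

Midpoints: 1.5, 5.5, 9.5, 13.5, 17.5
n = 49, Σfm = 521.5, mean = 10.6429
Σfm² = 6894.25
Σf(m − x̄)² = Σfm² − (Σfm)²/n = 6894.25 − 521.5²/49 = 1344.0000
Population variance = 1344.0000 / 49 = 27.4286
Standard deviation = √27.4286 = 5.2372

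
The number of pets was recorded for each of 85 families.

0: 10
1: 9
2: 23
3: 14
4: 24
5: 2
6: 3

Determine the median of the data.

3

Cumulative frequencies: 10, 19, 42, 56, 80, 82, 85
n = 85, so the median is the value in position (n+1)/2 = 43.
Position 43 falls at value 3.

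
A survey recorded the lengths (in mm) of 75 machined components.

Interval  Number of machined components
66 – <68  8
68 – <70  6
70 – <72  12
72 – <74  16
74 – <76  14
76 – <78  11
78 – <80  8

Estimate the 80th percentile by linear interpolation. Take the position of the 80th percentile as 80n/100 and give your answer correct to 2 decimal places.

76.73

Cumulative frequencies: 8, 14, 26, 42, 56, 67, 75
n = 75; position = 80n/100 = 60.
This falls in the class 76 – <78: L = 76, F = 56, f = 11, h = 2.
80th percentile ≈ 76 + ((60 − 56) / 11) × 2 = 76.7273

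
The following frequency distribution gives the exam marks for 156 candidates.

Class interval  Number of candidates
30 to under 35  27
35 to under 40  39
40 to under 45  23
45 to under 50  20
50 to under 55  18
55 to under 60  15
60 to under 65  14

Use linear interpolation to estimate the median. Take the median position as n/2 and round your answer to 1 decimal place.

42.6

Cumulative frequencies: 27, 66, 89, 109, 127, 142, 156
n = 156; position = n/2 = 78.
This falls in the class 40 to under 45: L = 40, F = 66, f = 23, h = 5.
Median ≈ 40 + ((78 − 66) / 23) × 5 = 42.6087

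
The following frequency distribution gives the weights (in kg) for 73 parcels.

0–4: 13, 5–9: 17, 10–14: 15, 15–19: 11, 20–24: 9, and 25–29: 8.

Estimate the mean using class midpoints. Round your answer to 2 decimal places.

Midpoints: 2, 7, 12, 17, 22, 27
Σfm = 13×2 + 17×7 + 15×12 + 11×17 + 9×22 + 8×27 = 926
n = Σf = 73
Mean = 926 / 73 = 12.6849

12.68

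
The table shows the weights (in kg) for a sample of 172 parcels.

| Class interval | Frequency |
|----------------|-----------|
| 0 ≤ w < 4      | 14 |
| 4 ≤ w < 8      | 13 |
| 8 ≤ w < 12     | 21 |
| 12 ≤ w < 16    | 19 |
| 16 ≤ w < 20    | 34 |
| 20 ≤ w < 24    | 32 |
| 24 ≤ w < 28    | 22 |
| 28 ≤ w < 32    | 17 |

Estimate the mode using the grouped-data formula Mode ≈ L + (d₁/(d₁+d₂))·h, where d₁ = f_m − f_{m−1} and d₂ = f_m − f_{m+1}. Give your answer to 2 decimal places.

Modal class: 16 ≤ w < 20 (highest frequency 34).
d₁ = 34 − 19 = 15, d₂ = 34 − 32 = 2
Mode ≈ 16 + (15/(15+2)) × 4 = 16 + 3.5294 = 19.5294

19.53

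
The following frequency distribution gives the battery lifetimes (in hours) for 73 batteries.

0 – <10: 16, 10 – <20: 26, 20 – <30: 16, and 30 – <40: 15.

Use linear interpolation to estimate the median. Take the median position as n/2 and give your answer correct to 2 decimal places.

Cumulative frequencies: 16, 42, 58, 73
n = 73; position = n/2 = 36.5.
This falls in the class 10 – <20: L = 10, F = 16, f = 26, h = 10.
Median ≈ 10 + ((36.5 − 16) / 26) × 10 = 17.8846

17.88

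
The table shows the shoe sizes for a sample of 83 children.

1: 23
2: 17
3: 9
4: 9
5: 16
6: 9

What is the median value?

Cumulative frequencies: 23, 40, 49, 58, 74, 83
n = 83, so the median is the value in position (n+1)/2 = 42.
Position 42 falls at value 3.

3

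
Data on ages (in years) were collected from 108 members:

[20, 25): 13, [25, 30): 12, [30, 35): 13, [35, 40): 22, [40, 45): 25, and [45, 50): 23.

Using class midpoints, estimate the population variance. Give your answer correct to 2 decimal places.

Midpoints: 22.5, 27.5, 32.5, 37.5, 42.5, 47.5
n = 108, Σfm = 4025, mean = 37.2685
Σfm² = 157375
Σf(m − x̄)² = Σfm² − (Σfm)²/n = 157375 − 4025²/108 = 7369.2130
Population variance = 7369.2130 / 108 = 68.2335

68.23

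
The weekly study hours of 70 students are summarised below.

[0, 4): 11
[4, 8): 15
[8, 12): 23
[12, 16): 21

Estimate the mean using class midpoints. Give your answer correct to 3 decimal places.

9.086

Midpoints: 2, 6, 10, 14
Σfm = 11×2 + 15×6 + 23×10 + 21×14 = 636
n = Σf = 70
Mean = 636 / 70 = 9.0857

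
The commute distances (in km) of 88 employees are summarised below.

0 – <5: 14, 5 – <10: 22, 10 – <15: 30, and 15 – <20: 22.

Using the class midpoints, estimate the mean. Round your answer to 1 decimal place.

10.9

Midpoints: 2.5, 7.5, 12.5, 17.5
Σfm = 14×2.5 + 22×7.5 + 30×12.5 + 22×17.5 = 960
n = Σf = 88
Mean = 960 / 88 = 10.9091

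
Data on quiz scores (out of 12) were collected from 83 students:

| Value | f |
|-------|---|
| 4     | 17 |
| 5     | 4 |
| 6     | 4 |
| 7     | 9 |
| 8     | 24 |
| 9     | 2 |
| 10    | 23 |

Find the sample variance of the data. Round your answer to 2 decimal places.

Values: 4, 5, 6, 7, 8, 9, 10
n = 83, Σfx = 615, mean = 7.4096
Σfx² = 4955
Σf(x − x̄)² = Σfx² − (Σfx)²/n = 4955 − 615²/83 = 398.0723
Sample variance = 398.0723 / 82 = 4.8545

4.85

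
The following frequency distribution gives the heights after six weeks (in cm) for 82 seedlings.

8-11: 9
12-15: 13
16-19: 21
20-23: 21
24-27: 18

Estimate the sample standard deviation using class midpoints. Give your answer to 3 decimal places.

5.140

Midpoints: 9.5, 13.5, 17.5, 21.5, 25.5
n = 82, Σfm = 1539, mean = 18.7683
Σfm² = 31024.5
Σf(m − x̄)² = Σfm² − (Σfm)²/n = 31024.5 − 1539²/82 = 2140.0976
Sample variance = 2140.0976 / 81 = 26.4210
Standard deviation = √26.4210 = 5.1401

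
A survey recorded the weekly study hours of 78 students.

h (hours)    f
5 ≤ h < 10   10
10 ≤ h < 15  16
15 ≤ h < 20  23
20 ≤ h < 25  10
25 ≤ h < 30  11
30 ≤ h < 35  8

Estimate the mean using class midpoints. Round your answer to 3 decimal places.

Midpoints: 7.5, 12.5, 17.5, 22.5, 27.5, 32.5
Σfm = 10×7.5 + 16×12.5 + 23×17.5 + 10×22.5 + 11×27.5 + 8×32.5 = 1465
n = Σf = 78
Mean = 1465 / 78 = 18.7821

18.782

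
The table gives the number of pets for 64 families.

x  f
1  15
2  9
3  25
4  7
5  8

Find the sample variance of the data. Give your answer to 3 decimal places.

Values: 1, 2, 3, 4, 5
n = 64, Σfx = 176, mean = 2.7500
Σfx² = 588
Σf(x − x̄)² = Σfx² − (Σfx)²/n = 588 − 176²/64 = 104.0000
Sample variance = 104.0000 / 63 = 1.6508

1.651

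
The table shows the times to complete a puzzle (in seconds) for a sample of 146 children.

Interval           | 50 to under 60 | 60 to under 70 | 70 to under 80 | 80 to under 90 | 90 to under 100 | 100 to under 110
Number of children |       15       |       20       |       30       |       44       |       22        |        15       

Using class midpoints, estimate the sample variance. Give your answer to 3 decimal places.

Midpoints: 55, 65, 75, 85, 95, 105
n = 146, Σfm = 11780, mean = 80.6849
Σfm² = 980450
Σf(m − x̄)² = Σfm² − (Σfm)²/n = 980450 − 11780²/146 = 29981.5068
Sample variance = 29981.5068 / 145 = 206.7690

206.769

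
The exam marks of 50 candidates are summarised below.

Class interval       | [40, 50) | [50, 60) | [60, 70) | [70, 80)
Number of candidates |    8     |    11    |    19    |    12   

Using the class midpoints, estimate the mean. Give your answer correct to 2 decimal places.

62.00

Midpoints: 45, 55, 65, 75
Σfm = 8×45 + 11×55 + 19×65 + 12×75 = 3100
n = Σf = 50
Mean = 3100 / 50 = 62.0000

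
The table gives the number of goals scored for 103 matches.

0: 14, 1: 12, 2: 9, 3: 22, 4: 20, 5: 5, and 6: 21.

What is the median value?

3

Cumulative frequencies: 14, 26, 35, 57, 77, 82, 103
n = 103, so the median is the value in position (n+1)/2 = 52.
Position 52 falls at value 3.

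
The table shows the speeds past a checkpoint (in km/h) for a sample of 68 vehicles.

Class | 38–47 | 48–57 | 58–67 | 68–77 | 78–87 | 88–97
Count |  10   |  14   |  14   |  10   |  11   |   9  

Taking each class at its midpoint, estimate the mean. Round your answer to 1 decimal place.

Midpoints: 42.5, 52.5, 62.5, 72.5, 82.5, 92.5
Σfm = 10×42.5 + 14×52.5 + 14×62.5 + 10×72.5 + 11×82.5 + 9×92.5 = 4500
n = Σf = 68
Mean = 4500 / 68 = 66.1765

66.2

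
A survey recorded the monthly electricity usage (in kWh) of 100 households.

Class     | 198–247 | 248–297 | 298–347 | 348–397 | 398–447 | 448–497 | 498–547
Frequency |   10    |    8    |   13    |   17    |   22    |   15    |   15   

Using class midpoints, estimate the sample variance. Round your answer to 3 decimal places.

8524.242

Midpoints: 222.5, 272.5, 322.5, 372.5, 422.5, 472.5, 522.5
n = 100, Σfm = 39150, mean = 391.5000
Σfm² = 16171125
Σf(m − x̄)² = Σfm² − (Σfm)²/n = 16171125 − 39150²/100 = 843900.0000
Sample variance = 843900.0000 / 99 = 8524.2424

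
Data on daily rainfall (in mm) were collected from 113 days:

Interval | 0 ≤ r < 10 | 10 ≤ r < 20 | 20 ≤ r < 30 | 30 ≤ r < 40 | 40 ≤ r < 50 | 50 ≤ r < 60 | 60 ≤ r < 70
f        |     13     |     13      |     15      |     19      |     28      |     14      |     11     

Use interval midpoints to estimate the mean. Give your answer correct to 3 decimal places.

Midpoints: 5, 15, 25, 35, 45, 55, 65
Σfm = 13×5 + 13×15 + 15×25 + 19×35 + 28×45 + 14×55 + 11×65 = 4045
n = Σf = 113
Mean = 4045 / 113 = 35.7965

35.796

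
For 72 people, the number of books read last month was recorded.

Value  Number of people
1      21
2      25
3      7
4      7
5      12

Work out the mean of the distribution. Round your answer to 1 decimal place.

2.5

Values: 1, 2, 3, 4, 5
Σfx = 21×1 + 25×2 + 7×3 + 7×4 + 12×5 = 180
n = Σf = 72
Mean = 180 / 72 = 2.5000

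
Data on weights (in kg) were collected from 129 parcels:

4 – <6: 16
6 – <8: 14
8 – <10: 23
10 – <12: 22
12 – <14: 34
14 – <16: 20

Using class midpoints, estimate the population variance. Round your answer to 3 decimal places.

10.299

Midpoints: 5, 7, 9, 11, 13, 15
n = 129, Σfm = 1369, mean = 10.6124
Σfm² = 15857
Σf(m − x̄)² = Σfm² − (Σfm)²/n = 15857 − 1369²/129 = 1328.6202
Population variance = 1328.6202 / 129 = 10.2994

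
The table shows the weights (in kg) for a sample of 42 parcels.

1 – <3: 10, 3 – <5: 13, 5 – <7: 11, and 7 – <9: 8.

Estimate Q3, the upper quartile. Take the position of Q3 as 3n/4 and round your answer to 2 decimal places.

Cumulative frequencies: 10, 23, 34, 42
n = 42; position = 3n/4 = 31.5.
This falls in the class 5 – <7: L = 5, F = 23, f = 11, h = 2.
Upper quartile ≈ 5 + ((31.5 − 23) / 11) × 2 = 6.5455

6.55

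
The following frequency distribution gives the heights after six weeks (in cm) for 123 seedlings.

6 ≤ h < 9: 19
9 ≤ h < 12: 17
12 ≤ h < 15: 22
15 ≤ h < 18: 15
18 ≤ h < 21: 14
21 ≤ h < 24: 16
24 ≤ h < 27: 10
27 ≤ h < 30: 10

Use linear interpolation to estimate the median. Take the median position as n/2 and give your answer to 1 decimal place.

15.7

Cumulative frequencies: 19, 36, 58, 73, 87, 103, 113, 123
n = 123; position = n/2 = 61.5.
This falls in the class 15 ≤ h < 18: L = 15, F = 58, f = 15, h = 3.
Median ≈ 15 + ((61.5 − 58) / 15) × 3 = 15.7000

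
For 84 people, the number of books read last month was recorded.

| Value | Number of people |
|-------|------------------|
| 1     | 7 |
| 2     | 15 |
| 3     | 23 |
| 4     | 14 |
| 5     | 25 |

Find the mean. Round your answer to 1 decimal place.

3.4

Values: 1, 2, 3, 4, 5
Σfx = 7×1 + 15×2 + 23×3 + 14×4 + 25×5 = 287
n = Σf = 84
Mean = 287 / 84 = 3.4167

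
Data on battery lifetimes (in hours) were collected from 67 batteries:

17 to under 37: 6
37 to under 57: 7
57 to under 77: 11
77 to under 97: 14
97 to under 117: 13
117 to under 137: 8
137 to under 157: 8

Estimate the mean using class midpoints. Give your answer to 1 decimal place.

90.0

Midpoints: 27, 47, 67, 87, 107, 127, 147
Σfm = 6×27 + 7×47 + 11×67 + 14×87 + 13×107 + 8×127 + 8×147 = 6029
n = Σf = 67
Mean = 6029 / 67 = 89.9851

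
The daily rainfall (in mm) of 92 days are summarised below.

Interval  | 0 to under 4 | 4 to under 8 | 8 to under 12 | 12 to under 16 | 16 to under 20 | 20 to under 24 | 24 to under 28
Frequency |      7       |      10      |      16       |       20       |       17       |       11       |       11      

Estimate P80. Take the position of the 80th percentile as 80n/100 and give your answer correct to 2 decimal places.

21.31

Cumulative frequencies: 7, 17, 33, 53, 70, 81, 92
n = 92; position = 80n/100 = 73.6.
This falls in the class 20 to under 24: L = 20, F = 70, f = 11, h = 4.
80th percentile ≈ 20 + ((73.6 − 70) / 11) × 4 = 21.3091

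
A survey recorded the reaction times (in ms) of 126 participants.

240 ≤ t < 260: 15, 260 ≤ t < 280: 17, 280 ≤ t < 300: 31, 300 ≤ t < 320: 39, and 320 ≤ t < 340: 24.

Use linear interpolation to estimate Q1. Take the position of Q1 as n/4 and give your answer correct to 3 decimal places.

Cumulative frequencies: 15, 32, 63, 102, 126
n = 126; position = n/4 = 31.5.
This falls in the class 260 ≤ t < 280: L = 260, F = 15, f = 17, h = 20.
Lower quartile ≈ 260 + ((31.5 − 15) / 17) × 20 = 279.4118

279.412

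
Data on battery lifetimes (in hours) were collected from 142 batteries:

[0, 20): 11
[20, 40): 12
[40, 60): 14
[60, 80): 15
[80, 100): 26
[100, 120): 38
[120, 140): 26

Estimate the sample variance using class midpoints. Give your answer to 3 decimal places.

Midpoints: 10, 30, 50, 70, 90, 110, 130
n = 142, Σfm = 12120, mean = 85.3521
Σfm² = 1230200
Σf(m − x̄)² = Σfm² − (Σfm)²/n = 1230200 − 12120²/142 = 195732.3944
Sample variance = 195732.3944 / 141 = 1388.1730

1388.173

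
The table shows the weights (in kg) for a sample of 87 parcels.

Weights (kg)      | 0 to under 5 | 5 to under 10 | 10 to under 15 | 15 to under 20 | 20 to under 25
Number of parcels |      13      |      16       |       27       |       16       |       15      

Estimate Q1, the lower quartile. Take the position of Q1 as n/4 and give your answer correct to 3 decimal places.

7.734

Cumulative frequencies: 13, 29, 56, 72, 87
n = 87; position = n/4 = 21.75.
This falls in the class 5 to under 10: L = 5, F = 13, f = 16, h = 5.
Lower quartile ≈ 5 + ((21.75 − 13) / 16) × 5 = 7.7344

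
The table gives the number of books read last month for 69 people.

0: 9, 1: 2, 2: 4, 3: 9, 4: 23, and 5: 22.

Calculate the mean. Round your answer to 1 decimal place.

3.5

Values: 0, 1, 2, 3, 4, 5
Σfx = 9×0 + 2×1 + 4×2 + 9×3 + 23×4 + 22×5 = 239
n = Σf = 69
Mean = 239 / 69 = 3.4638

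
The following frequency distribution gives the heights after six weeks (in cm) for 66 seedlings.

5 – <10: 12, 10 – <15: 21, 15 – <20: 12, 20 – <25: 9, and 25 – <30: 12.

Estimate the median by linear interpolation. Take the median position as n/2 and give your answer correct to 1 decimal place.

Cumulative frequencies: 12, 33, 45, 54, 66
n = 66; position = n/2 = 33.
This falls in the class 10 – <15: L = 10, F = 12, f = 21, h = 5.
Median ≈ 10 + ((33 − 12) / 21) × 5 = 15.0000

15.0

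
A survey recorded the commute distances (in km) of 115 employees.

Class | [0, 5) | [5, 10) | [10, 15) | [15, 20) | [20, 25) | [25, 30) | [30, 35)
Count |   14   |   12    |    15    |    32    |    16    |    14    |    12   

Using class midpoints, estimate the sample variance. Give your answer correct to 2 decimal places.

Midpoints: 2.5, 7.5, 12.5, 17.5, 22.5, 27.5, 32.5
n = 115, Σfm = 2007.5, mean = 17.4565
Σfm² = 44268.75
Σf(m − x̄)² = Σfm² − (Σfm)²/n = 44268.75 − 2007.5²/115 = 9224.7826
Sample variance = 9224.7826 / 114 = 80.9191

80.92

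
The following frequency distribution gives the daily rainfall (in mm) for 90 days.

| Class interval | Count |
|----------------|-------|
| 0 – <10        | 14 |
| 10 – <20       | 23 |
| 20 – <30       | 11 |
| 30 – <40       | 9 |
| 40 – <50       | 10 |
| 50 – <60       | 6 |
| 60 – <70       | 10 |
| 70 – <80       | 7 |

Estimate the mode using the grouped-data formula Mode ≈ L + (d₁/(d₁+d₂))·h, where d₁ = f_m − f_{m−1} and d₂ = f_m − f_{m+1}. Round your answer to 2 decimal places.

Modal class: 10 – <20 (highest frequency 23).
d₁ = 23 − 14 = 9, d₂ = 23 − 11 = 12
Mode ≈ 10 + (9/(9+12)) × 10 = 10 + 4.2857 = 14.2857

14.29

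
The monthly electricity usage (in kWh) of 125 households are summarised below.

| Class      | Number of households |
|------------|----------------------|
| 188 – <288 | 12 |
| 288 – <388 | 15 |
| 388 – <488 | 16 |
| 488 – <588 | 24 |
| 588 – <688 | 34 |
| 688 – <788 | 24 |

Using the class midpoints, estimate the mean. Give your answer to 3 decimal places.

Midpoints: 238, 338, 438, 538, 638, 738
Σfm = 12×238 + 15×338 + 16×438 + 24×538 + 34×638 + 24×738 = 67250
n = Σf = 125
Mean = 67250 / 125 = 538.0000

538.000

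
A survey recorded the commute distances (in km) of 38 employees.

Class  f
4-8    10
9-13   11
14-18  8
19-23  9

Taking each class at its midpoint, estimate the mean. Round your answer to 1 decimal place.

13.1

Midpoints: 6, 11, 16, 21
Σfm = 10×6 + 11×11 + 8×16 + 9×21 = 498
n = Σf = 38
Mean = 498 / 38 = 13.1053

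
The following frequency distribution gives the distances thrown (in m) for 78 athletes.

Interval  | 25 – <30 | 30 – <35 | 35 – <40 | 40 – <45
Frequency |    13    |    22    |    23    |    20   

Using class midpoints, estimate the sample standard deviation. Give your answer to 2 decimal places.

Midpoints: 27.5, 32.5, 37.5, 42.5
n = 78, Σfm = 2785, mean = 35.7051
Σfm² = 101537.5
Σf(m − x̄)² = Σfm² − (Σfm)²/n = 101537.5 − 2785²/78 = 2098.7179
Sample variance = 2098.7179 / 77 = 27.2561
Standard deviation = √27.2561 = 5.2207

5.22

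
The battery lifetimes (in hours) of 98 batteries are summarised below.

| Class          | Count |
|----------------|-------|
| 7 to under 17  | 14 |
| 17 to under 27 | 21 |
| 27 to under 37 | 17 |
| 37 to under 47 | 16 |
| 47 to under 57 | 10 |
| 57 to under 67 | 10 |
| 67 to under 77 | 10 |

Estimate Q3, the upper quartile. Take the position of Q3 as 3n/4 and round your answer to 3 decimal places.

52.500

Cumulative frequencies: 14, 35, 52, 68, 78, 88, 98
n = 98; position = 3n/4 = 73.5.
This falls in the class 47 to under 57: L = 47, F = 68, f = 10, h = 10.
Upper quartile ≈ 47 + ((73.5 − 68) / 10) × 10 = 52.5000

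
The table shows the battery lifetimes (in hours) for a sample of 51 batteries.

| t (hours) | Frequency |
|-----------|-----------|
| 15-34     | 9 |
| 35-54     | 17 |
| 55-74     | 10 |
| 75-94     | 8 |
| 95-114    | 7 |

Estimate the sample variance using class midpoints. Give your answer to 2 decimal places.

685.49

Midpoints: 24.5, 44.5, 64.5, 84.5, 104.5
n = 51, Σfm = 3029.5, mean = 59.4020
Σfm² = 214232.75
Σf(m − x̄)² = Σfm² − (Σfm)²/n = 214232.75 − 3029.5²/51 = 34274.5098
Sample variance = 34274.5098 / 50 = 685.4902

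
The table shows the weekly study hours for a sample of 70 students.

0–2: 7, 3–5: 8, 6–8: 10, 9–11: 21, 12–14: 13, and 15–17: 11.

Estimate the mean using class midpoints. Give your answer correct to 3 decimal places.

9.486

Midpoints: 1, 4, 7, 10, 13, 16
Σfm = 7×1 + 8×4 + 10×7 + 21×10 + 13×13 + 11×16 = 664
n = Σf = 70
Mean = 664 / 70 = 9.4857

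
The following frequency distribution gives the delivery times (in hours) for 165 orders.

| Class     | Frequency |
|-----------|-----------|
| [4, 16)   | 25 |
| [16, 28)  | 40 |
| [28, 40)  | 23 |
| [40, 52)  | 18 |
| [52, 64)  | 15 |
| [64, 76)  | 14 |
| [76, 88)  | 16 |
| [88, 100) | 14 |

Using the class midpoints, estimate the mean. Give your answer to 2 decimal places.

Midpoints: 10, 22, 34, 46, 58, 70, 82, 94
Σfm = 25×10 + 40×22 + 23×34 + 18×46 + 15×58 + 14×70 + 16×82 + 14×94 = 7218
n = Σf = 165
Mean = 7218 / 165 = 43.7455

43.75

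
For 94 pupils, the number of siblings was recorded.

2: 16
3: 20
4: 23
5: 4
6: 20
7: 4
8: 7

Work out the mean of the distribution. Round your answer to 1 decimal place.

4.3

Values: 2, 3, 4, 5, 6, 7, 8
Σfx = 16×2 + 20×3 + 23×4 + 4×5 + 20×6 + 4×7 + 7×8 = 408
n = Σf = 94
Mean = 408 / 94 = 4.3404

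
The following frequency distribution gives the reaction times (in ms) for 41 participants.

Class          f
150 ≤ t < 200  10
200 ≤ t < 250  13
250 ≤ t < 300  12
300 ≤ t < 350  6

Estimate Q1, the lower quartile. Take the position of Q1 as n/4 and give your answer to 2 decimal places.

200.96

Cumulative frequencies: 10, 23, 35, 41
n = 41; position = n/4 = 10.25.
This falls in the class 200 ≤ t < 250: L = 200, F = 10, f = 13, h = 50.
Lower quartile ≈ 200 + ((10.25 − 10) / 13) × 50 = 200.9615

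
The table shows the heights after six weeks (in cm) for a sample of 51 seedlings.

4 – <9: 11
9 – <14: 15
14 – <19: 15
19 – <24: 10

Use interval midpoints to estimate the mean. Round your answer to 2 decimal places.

13.85

Midpoints: 6.5, 11.5, 16.5, 21.5
Σfm = 11×6.5 + 15×11.5 + 15×16.5 + 10×21.5 = 706.5
n = Σf = 51
Mean = 706.5 / 51 = 13.8529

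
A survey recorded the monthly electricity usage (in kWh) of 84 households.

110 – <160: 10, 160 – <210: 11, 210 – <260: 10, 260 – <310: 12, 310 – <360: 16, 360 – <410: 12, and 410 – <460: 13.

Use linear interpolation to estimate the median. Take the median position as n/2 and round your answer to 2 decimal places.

305.83

Cumulative frequencies: 10, 21, 31, 43, 59, 71, 84
n = 84; position = n/2 = 42.
This falls in the class 260 – <310: L = 260, F = 31, f = 12, h = 50.
Median ≈ 260 + ((42 − 31) / 12) × 50 = 305.8333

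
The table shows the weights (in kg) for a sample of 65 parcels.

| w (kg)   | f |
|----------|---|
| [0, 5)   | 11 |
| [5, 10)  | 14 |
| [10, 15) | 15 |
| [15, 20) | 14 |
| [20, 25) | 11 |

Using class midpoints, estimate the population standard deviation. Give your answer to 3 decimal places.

6.679

Midpoints: 2.5, 7.5, 12.5, 17.5, 22.5
n = 65, Σfm = 812.5, mean = 12.5000
Σfm² = 13056.25
Σf(m − x̄)² = Σfm² − (Σfm)²/n = 13056.25 − 812.5²/65 = 2900.0000
Population variance = 2900.0000 / 65 = 44.6154
Standard deviation = √44.6154 = 6.6795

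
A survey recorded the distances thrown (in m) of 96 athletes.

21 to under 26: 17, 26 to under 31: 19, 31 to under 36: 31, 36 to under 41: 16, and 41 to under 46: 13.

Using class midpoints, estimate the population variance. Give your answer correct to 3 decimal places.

Midpoints: 23.5, 28.5, 33.5, 38.5, 43.5
n = 96, Σfm = 3161, mean = 32.9271
Σfm² = 107926
Σf(m − x̄)² = Σfm² − (Σfm)²/n = 107926 − 3161²/96 = 3843.4896
Population variance = 3843.4896 / 96 = 40.0363

40.036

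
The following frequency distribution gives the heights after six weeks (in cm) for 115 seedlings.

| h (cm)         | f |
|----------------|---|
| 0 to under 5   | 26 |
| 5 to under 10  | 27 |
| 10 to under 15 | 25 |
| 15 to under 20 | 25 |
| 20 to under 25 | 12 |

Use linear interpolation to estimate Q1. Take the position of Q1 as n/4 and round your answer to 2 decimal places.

Cumulative frequencies: 26, 53, 78, 103, 115
n = 115; position = n/4 = 28.75.
This falls in the class 5 to under 10: L = 5, F = 26, f = 27, h = 5.
Lower quartile ≈ 5 + ((28.75 − 26) / 27) × 5 = 5.5093

5.51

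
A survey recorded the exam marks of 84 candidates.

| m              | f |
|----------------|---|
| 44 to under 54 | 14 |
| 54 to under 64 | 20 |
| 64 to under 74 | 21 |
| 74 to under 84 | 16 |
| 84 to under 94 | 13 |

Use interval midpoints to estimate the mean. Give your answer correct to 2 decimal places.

Midpoints: 49, 59, 69, 79, 89
Σfm = 14×49 + 20×59 + 21×69 + 16×79 + 13×89 = 5736
n = Σf = 84
Mean = 5736 / 84 = 68.2857

68.29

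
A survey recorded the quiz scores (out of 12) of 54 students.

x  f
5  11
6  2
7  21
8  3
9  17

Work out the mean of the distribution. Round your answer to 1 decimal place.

7.2

Values: 5, 6, 7, 8, 9
Σfx = 11×5 + 2×6 + 21×7 + 3×8 + 17×9 = 391
n = Σf = 54
Mean = 391 / 54 = 7.2407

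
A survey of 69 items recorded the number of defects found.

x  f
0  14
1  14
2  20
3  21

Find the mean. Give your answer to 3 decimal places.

Values: 0, 1, 2, 3
Σfx = 14×0 + 14×1 + 20×2 + 21×3 = 117
n = Σf = 69
Mean = 117 / 69 = 1.6957

1.696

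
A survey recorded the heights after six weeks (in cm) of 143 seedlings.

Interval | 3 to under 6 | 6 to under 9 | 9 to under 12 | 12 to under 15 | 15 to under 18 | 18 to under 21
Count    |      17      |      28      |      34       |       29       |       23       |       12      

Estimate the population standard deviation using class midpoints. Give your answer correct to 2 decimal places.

Midpoints: 4.5, 7.5, 10.5, 13.5, 16.5, 19.5
n = 143, Σfm = 1648.5, mean = 11.5280
Σfm² = 21777.75
Σf(m − x̄)² = Σfm² − (Σfm)²/n = 21777.75 − 1648.5²/143 = 2773.8881
Population variance = 2773.8881 / 143 = 19.3978
Standard deviation = √19.3978 = 4.4043

4.40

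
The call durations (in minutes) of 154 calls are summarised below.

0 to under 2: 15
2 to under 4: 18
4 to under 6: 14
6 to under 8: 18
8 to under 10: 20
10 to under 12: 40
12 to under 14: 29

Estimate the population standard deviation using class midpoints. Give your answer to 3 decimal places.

3.971

Midpoints: 1, 3, 5, 7, 9, 11, 13
n = 154, Σfm = 1262, mean = 8.1948
Σfm² = 12770
Σf(m − x̄)² = Σfm² − (Σfm)²/n = 12770 − 1262²/154 = 2428.1558
Population variance = 2428.1558 / 154 = 15.7672
Standard deviation = √15.7672 = 3.9708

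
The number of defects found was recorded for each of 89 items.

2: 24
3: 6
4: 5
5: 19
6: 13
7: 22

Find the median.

Cumulative frequencies: 24, 30, 35, 54, 67, 89
n = 89, so the median is the value in position (n+1)/2 = 45.
Position 45 falls at value 5.

5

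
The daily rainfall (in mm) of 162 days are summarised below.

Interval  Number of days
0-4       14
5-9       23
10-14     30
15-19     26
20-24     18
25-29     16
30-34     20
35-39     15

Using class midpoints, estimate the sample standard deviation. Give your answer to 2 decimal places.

10.67

Midpoints: 2, 7, 12, 17, 22, 27, 32, 37
n = 162, Σfm = 3014, mean = 18.6049
Σfm² = 74408
Σf(m − x̄)² = Σfm² − (Σfm)²/n = 74408 − 3014²/162 = 18332.7160
Sample variance = 18332.7160 / 161 = 113.8678
Standard deviation = √113.8678 = 10.6709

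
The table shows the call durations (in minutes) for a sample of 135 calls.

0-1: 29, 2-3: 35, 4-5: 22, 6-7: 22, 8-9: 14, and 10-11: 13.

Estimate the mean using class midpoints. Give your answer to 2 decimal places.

4.44

Midpoints: 0.5, 2.5, 4.5, 6.5, 8.5, 10.5
Σfm = 29×0.5 + 35×2.5 + 22×4.5 + 22×6.5 + 14×8.5 + 13×10.5 = 599.5
n = Σf = 135
Mean = 599.5 / 135 = 4.4407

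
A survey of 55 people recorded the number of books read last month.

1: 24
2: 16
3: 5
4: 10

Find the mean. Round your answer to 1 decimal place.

Values: 1, 2, 3, 4
Σfx = 24×1 + 16×2 + 5×3 + 10×4 = 111
n = Σf = 55
Mean = 111 / 55 = 2.0182

2.0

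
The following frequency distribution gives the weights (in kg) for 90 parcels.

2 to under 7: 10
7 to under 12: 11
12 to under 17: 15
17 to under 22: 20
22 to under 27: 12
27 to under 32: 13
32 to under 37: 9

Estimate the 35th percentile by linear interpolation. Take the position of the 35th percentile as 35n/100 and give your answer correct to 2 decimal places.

Cumulative frequencies: 10, 21, 36, 56, 68, 81, 90
n = 90; position = 35n/100 = 31.5.
This falls in the class 12 to under 17: L = 12, F = 21, f = 15, h = 5.
35th percentile ≈ 12 + ((31.5 − 21) / 15) × 5 = 15.5000

15.50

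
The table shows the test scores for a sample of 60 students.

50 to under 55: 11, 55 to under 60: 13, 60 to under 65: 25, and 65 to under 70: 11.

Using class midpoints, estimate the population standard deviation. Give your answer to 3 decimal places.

4.933

Midpoints: 52.5, 57.5, 62.5, 67.5
n = 60, Σfm = 3630, mean = 60.5000
Σfm² = 221075
Σf(m − x̄)² = Σfm² − (Σfm)²/n = 221075 − 3630²/60 = 1460.0000
Population variance = 1460.0000 / 60 = 24.3333
Standard deviation = √24.3333 = 4.9329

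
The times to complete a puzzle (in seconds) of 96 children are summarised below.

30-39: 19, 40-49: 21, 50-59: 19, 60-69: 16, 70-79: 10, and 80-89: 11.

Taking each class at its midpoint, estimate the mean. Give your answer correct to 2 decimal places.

55.54

Midpoints: 34.5, 44.5, 54.5, 64.5, 74.5, 84.5
Σfm = 19×34.5 + 21×44.5 + 19×54.5 + 16×64.5 + 10×74.5 + 11×84.5 = 5332
n = Σf = 96
Mean = 5332 / 96 = 55.5417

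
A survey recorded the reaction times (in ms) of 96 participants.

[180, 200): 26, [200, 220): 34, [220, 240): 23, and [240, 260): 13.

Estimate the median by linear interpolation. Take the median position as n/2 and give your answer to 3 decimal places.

212.941

Cumulative frequencies: 26, 60, 83, 96
n = 96; position = n/2 = 48.
This falls in the class [200, 220): L = 200, F = 26, f = 34, h = 20.
Median ≈ 200 + ((48 − 26) / 34) × 20 = 212.9412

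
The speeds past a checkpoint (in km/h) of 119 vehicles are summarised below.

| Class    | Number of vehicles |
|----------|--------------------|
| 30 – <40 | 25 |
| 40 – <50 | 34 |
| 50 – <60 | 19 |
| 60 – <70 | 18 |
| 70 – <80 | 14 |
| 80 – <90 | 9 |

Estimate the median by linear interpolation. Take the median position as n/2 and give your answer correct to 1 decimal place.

50.3

Cumulative frequencies: 25, 59, 78, 96, 110, 119
n = 119; position = n/2 = 59.5.
This falls in the class 50 – <60: L = 50, F = 59, f = 19, h = 10.
Median ≈ 50 + ((59.5 − 59) / 19) × 10 = 50.2632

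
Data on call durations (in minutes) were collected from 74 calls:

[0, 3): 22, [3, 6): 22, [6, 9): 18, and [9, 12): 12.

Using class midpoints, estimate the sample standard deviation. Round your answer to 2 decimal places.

Midpoints: 1.5, 4.5, 7.5, 10.5
n = 74, Σfm = 393, mean = 5.3108
Σfm² = 2830.5
Σf(m − x̄)² = Σfm² − (Σfm)²/n = 2830.5 − 393²/74 = 743.3514
Sample variance = 743.3514 / 73 = 10.1829
Standard deviation = √10.1829 = 3.1911

3.19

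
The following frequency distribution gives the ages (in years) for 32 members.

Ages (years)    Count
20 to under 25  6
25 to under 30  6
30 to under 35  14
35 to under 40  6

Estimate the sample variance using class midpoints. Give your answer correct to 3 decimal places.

Midpoints: 22.5, 27.5, 32.5, 37.5
n = 32, Σfm = 980, mean = 30.6250
Σfm² = 30800
Σf(m − x̄)² = Σfm² − (Σfm)²/n = 30800 − 980²/32 = 787.5000
Sample variance = 787.5000 / 31 = 25.4032

25.403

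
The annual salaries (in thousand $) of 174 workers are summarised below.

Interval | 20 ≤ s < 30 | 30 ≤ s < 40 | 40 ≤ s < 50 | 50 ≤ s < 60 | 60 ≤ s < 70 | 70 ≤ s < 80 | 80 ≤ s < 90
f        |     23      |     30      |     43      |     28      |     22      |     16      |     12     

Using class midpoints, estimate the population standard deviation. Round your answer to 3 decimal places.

17.376

Midpoints: 25, 35, 45, 55, 65, 75, 85
n = 174, Σfm = 8750, mean = 50.2874
Σfm² = 492550
Σf(m − x̄)² = Σfm² − (Σfm)²/n = 492550 − 8750²/174 = 52535.6322
Population variance = 52535.6322 / 174 = 301.9289
Standard deviation = √301.9289 = 17.3761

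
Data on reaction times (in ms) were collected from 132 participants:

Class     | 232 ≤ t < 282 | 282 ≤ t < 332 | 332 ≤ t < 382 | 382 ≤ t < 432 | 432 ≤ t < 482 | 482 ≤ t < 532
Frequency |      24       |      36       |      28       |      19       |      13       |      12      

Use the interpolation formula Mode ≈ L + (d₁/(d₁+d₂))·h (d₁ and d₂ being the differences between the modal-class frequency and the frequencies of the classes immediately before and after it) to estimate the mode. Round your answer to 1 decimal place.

Modal class: 282 ≤ t < 332 (highest frequency 36).
d₁ = 36 − 24 = 12, d₂ = 36 − 28 = 8
Mode ≈ 282 + (12/(12+8)) × 50 = 282 + 30.0000 = 312.0000

312.0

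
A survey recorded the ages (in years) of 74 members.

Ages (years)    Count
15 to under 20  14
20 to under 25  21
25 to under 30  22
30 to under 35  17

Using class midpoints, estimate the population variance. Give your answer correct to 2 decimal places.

27.08

Midpoints: 17.5, 22.5, 27.5, 32.5
n = 74, Σfm = 1875, mean = 25.3378
Σfm² = 49512.5
Σf(m − x̄)² = Σfm² − (Σfm)²/n = 49512.5 − 1875²/74 = 2004.0541
Population variance = 2004.0541 / 74 = 27.0818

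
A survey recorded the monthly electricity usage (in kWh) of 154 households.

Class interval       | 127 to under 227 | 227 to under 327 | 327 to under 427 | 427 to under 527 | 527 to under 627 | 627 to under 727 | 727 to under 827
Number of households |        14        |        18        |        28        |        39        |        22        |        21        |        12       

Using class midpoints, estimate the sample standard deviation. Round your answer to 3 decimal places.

Midpoints: 177, 277, 377, 477, 577, 677, 777
n = 154, Σfm = 72858, mean = 473.1039
Σfm² = 38867066
Σf(m − x̄)² = Σfm² − (Σfm)²/n = 38867066 − 72858²/154 = 4397662.3377
Sample variance = 4397662.3377 / 153 = 28742.8911
Standard deviation = √28742.8911 = 169.5373

169.537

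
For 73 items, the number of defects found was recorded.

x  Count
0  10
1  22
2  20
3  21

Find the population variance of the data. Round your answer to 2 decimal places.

Values: 0, 1, 2, 3
n = 73, Σfx = 125, mean = 1.7123
Σfx² = 291
Σf(x − x̄)² = Σfx² − (Σfx)²/n = 291 − 125²/73 = 76.9589
Population variance = 76.9589 / 73 = 1.0542

1.05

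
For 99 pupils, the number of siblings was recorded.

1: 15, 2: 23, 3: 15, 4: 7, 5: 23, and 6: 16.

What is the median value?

Cumulative frequencies: 15, 38, 53, 60, 83, 99
n = 99, so the median is the value in position (n+1)/2 = 50.
Position 50 falls at value 3.

3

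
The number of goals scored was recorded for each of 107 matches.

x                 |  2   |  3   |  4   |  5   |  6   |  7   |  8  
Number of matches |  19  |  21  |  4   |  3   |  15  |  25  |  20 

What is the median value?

6

Cumulative frequencies: 19, 40, 44, 47, 62, 87, 107
n = 107, so the median is the value in position (n+1)/2 = 54.
Position 54 falls at value 6.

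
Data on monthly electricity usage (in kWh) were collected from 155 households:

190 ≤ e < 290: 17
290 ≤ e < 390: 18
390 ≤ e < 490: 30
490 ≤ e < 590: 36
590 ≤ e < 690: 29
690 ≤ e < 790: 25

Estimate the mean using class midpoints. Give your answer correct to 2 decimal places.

Midpoints: 240, 340, 440, 540, 640, 740
Σfm = 17×240 + 18×340 + 30×440 + 36×540 + 29×640 + 25×740 = 79900
n = Σf = 155
Mean = 79900 / 155 = 515.4839

515.48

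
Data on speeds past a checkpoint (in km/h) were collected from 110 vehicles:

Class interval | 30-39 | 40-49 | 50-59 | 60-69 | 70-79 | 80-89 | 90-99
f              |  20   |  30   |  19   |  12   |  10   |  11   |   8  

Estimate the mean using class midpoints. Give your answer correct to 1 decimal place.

Midpoints: 34.5, 44.5, 54.5, 64.5, 74.5, 84.5, 94.5
Σfm = 20×34.5 + 30×44.5 + 19×54.5 + 12×64.5 + 10×74.5 + 11×84.5 + 8×94.5 = 6265
n = Σf = 110
Mean = 6265 / 110 = 56.9545

57.0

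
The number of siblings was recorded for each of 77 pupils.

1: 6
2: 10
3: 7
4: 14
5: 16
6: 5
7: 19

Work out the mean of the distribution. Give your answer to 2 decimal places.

Values: 1, 2, 3, 4, 5, 6, 7
Σfx = 6×1 + 10×2 + 7×3 + 14×4 + 16×5 + 5×6 + 19×7 = 346
n = Σf = 77
Mean = 346 / 77 = 4.4935

4.49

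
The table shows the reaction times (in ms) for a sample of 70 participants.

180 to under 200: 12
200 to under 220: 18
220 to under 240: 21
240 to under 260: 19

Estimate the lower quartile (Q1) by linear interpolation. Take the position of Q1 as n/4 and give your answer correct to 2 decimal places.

Cumulative frequencies: 12, 30, 51, 70
n = 70; position = n/4 = 17.5.
This falls in the class 200 to under 220: L = 200, F = 12, f = 18, h = 20.
Lower quartile ≈ 200 + ((17.5 − 12) / 18) × 20 = 206.1111

206.11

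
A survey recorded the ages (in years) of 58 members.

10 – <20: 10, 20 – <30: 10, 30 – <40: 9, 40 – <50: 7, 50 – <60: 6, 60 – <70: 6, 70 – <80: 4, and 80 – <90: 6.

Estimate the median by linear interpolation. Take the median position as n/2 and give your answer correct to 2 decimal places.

40.00

Cumulative frequencies: 10, 20, 29, 36, 42, 48, 52, 58
n = 58; position = n/2 = 29.
This falls in the class 30 – <40: L = 30, F = 20, f = 9, h = 10.
Median ≈ 30 + ((29 − 20) / 9) × 10 = 40.0000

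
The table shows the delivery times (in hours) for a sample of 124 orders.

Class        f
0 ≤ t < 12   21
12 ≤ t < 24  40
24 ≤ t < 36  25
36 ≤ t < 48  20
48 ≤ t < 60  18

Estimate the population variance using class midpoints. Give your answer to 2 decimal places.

244.51

Midpoints: 6, 18, 30, 42, 54
n = 124, Σfm = 3408, mean = 27.4839
Σfm² = 123984
Σf(m − x̄)² = Σfm² − (Σfm)²/n = 123984 − 3408²/124 = 30318.9677
Population variance = 30318.9677 / 124 = 244.5078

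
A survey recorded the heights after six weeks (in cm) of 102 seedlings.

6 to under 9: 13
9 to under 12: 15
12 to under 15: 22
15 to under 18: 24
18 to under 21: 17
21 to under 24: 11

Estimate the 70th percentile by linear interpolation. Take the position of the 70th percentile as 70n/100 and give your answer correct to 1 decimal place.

Cumulative frequencies: 13, 28, 50, 74, 91, 102
n = 102; position = 70n/100 = 71.4.
This falls in the class 15 to under 18: L = 15, F = 50, f = 24, h = 3.
70th percentile ≈ 15 + ((71.4 − 50) / 24) × 3 = 17.6750

17.7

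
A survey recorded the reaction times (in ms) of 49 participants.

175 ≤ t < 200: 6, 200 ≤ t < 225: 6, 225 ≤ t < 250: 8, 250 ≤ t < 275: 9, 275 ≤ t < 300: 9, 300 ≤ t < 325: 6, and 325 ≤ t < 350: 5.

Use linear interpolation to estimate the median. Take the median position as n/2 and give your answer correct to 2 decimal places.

Cumulative frequencies: 6, 12, 20, 29, 38, 44, 49
n = 49; position = n/2 = 24.5.
This falls in the class 250 ≤ t < 275: L = 250, F = 20, f = 9, h = 25.
Median ≈ 250 + ((24.5 − 20) / 9) × 25 = 262.5000

262.50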